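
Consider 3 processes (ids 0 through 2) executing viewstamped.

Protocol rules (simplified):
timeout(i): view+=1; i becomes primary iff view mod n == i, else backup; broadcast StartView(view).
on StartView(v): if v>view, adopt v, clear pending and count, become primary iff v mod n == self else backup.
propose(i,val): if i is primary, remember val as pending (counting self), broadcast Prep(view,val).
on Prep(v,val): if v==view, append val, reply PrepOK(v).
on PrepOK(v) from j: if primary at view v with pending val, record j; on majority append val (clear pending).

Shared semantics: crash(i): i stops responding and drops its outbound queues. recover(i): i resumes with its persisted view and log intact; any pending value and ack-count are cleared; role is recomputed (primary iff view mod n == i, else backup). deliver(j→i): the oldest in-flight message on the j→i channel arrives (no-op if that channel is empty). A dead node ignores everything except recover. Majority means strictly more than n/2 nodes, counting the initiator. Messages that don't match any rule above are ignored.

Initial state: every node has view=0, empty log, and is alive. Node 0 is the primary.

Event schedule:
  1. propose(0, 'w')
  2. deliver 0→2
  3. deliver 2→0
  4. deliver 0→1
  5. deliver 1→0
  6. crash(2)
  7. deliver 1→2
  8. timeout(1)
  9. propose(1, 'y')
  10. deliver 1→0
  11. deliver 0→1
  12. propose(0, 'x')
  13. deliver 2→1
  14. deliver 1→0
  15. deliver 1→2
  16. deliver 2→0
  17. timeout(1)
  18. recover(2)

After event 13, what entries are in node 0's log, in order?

[1] propose(0,'w') → ∅
[2] deliver 0→2 → N2(back v0 [w])
[3] deliver 2→0 → N0(prim v0 [w])
[4] deliver 0→1 → N1(back v0 [w])
[5] deliver 1→0 → ∅
[6] crash(2) → N2(✗back v0 [w])
[7] deliver 1→2 → ∅
[8] timeout(1) → N1(prim v1 [w])
[9] propose(1,'y') → ∅
[10] deliver 1→0 → N0(back v1 [w])
[11] deliver 0→1 → ∅
[12] propose(0,'x') → ∅
[13] deliver 2→1 → ∅

w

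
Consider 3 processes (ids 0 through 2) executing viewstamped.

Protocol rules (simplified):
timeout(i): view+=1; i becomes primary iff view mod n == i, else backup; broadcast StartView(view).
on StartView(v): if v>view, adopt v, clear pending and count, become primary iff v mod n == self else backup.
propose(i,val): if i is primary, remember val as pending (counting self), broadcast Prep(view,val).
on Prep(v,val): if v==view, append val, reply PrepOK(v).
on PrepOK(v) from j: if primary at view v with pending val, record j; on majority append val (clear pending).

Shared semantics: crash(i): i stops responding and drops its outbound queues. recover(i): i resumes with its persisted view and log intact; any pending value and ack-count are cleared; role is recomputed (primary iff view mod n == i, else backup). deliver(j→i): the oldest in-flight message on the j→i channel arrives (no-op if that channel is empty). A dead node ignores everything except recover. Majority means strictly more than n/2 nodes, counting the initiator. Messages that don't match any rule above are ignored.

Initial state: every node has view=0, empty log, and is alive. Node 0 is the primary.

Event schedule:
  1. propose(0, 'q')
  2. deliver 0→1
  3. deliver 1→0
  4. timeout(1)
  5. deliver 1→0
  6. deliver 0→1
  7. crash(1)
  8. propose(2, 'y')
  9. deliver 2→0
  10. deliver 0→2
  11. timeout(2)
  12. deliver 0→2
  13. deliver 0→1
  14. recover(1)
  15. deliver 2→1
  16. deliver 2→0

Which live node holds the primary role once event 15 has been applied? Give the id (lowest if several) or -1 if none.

e1 propose(0,'q'): ·
e2 deliver 0→1: 1[back,v=0,q]
e3 deliver 1→0: 0[prim,v=0,q]
e4 timeout(1): 1[prim,v=1,q]
e5 deliver 1→0: 0[back,v=1,q]
e6 deliver 0→1: ·
e7 crash(1): 1[✗prim,v=1,q]
e8 propose(2,'y'): ·
e9 deliver 2→0: ·
e10 deliver 0→2: 2[back,v=0,q]
e11 timeout(2): 2[back,v=1,q]
e12 deliver 0→2: ·
e13 deliver 0→1: ·
e14 recover(1): 1[prim,v=1,q]
e15 deliver 2→1: ·

1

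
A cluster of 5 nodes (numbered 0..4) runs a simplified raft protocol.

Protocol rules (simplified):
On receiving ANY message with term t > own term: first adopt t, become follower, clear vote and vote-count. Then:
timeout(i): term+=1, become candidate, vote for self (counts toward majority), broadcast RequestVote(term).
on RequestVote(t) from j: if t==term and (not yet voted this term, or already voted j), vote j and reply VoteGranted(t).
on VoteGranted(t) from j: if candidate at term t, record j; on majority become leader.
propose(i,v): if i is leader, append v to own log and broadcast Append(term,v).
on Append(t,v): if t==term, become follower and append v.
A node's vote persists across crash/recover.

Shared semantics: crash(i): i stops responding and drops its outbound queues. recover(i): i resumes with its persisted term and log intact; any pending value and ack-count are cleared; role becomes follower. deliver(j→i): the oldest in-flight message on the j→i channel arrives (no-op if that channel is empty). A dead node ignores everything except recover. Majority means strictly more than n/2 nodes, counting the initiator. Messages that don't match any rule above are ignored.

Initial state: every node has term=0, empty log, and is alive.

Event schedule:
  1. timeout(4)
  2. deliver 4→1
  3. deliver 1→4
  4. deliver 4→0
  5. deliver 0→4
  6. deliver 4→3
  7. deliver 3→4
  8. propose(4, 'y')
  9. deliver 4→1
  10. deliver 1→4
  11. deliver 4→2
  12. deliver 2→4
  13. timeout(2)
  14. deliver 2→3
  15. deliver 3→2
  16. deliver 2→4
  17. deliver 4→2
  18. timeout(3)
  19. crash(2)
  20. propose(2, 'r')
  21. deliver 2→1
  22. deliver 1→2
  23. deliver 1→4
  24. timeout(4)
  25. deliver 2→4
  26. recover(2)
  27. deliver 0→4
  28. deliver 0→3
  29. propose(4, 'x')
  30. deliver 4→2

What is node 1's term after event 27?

1

[1] timeout(4) → N4(cand t1 [-])
[2] deliver 4→1 → N1(foll t1 [-])
[3] deliver 1→4 → ∅
[4] deliver 4→0 → N0(foll t1 [-])
[5] deliver 0→4 → N4(lead t1 [-])
[6] deliver 4→3 → N3(foll t1 [-])
[7] deliver 3→4 → ∅
[8] propose(4,'y') → N4(lead t1 [y])
[9] deliver 4→1 → N1(foll t1 [y])
[10] deliver 1→4 → ∅
[11] deliver 4→2 → N2(foll t1 [-])
[12] deliver 2→4 → ∅
[13] timeout(2) → N2(cand t2 [-])
[14] deliver 2→3 → N3(foll t2 [-])
[15] deliver 3→2 → ∅
[16] deliver 2→4 → N4(foll t2 [y])
[17] deliver 4→2 → ∅
[18] timeout(3) → N3(cand t3 [-])
[19] crash(2) → N2(✗cand t2 [-])
[20] propose(2,'r') → ∅
[21] deliver 2→1 → ∅
[22] deliver 1→2 → ∅
[23] deliver 1→4 → ∅
[24] timeout(4) → N4(cand t3 [y])
[25] deliver 2→4 → ∅
[26] recover(2) → N2(foll t2 [-])
[27] deliver 0→4 → ∅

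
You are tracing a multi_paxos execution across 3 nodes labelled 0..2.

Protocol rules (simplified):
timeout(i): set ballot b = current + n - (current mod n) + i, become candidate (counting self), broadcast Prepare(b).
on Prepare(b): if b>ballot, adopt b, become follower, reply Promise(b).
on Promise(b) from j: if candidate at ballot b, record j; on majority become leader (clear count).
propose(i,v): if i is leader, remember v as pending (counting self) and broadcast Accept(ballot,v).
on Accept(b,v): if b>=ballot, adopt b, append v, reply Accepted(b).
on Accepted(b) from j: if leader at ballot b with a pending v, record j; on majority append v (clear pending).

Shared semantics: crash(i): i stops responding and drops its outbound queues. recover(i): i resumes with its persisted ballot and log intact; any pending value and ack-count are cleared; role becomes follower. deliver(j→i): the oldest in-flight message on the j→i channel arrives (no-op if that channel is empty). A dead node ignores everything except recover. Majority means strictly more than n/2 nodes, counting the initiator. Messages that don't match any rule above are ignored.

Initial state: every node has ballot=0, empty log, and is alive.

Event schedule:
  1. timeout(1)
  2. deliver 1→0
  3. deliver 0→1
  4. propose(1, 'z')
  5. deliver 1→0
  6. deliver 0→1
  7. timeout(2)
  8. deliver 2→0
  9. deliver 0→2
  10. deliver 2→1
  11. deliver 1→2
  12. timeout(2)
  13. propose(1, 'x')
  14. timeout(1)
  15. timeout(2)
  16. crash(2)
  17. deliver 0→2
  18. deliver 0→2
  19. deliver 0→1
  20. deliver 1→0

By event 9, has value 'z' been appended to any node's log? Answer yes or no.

[1] timeout(1) → N1(cand b4 [-])
[2] deliver 1→0 → N0(foll b4 [-])
[3] deliver 0→1 → N1(lead b4 [-])
[4] propose(1,'z') → ∅
[5] deliver 1→0 → N0(foll b4 [z])
[6] deliver 0→1 → N1(lead b4 [z])
[7] timeout(2) → N2(cand b5 [-])
[8] deliver 2→0 → N0(foll b5 [z])
[9] deliver 0→2 → N2(lead b5 [-])

yes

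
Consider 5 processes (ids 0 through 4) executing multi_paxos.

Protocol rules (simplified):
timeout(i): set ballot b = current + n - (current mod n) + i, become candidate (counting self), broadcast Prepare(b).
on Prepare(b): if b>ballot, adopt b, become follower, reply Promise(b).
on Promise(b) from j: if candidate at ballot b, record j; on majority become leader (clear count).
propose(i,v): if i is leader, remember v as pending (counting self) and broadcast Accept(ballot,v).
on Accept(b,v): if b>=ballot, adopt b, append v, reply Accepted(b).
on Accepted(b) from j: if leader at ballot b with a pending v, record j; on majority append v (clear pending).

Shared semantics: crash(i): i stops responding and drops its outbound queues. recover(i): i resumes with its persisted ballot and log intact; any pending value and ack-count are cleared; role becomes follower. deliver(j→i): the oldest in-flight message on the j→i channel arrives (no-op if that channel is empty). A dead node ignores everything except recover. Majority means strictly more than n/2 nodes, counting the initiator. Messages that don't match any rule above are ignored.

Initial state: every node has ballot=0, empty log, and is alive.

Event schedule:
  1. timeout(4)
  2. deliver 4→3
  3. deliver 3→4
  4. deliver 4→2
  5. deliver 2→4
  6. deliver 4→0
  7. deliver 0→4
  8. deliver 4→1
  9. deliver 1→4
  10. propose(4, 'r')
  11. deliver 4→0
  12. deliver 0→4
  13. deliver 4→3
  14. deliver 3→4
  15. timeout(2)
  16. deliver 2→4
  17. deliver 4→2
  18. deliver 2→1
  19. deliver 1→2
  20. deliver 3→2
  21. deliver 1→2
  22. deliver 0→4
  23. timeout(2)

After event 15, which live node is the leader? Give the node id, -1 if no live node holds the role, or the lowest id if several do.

4

e1 timeout(4): 4[cand,b=9,-]
e2 deliver 4→3: 3[foll,b=9,-]
e3 deliver 3→4: ·
e4 deliver 4→2: 2[foll,b=9,-]
e5 deliver 2→4: 4[lead,b=9,-]
e6 deliver 4→0: 0[foll,b=9,-]
e7 deliver 0→4: ·
e8 deliver 4→1: 1[foll,b=9,-]
e9 deliver 1→4: ·
e10 propose(4,'r'): ·
e11 deliver 4→0: 0[foll,b=9,r]
e12 deliver 0→4: ·
e13 deliver 4→3: 3[foll,b=9,r]
e14 deliver 3→4: 4[lead,b=9,r]
e15 timeout(2): 2[cand,b=12,-]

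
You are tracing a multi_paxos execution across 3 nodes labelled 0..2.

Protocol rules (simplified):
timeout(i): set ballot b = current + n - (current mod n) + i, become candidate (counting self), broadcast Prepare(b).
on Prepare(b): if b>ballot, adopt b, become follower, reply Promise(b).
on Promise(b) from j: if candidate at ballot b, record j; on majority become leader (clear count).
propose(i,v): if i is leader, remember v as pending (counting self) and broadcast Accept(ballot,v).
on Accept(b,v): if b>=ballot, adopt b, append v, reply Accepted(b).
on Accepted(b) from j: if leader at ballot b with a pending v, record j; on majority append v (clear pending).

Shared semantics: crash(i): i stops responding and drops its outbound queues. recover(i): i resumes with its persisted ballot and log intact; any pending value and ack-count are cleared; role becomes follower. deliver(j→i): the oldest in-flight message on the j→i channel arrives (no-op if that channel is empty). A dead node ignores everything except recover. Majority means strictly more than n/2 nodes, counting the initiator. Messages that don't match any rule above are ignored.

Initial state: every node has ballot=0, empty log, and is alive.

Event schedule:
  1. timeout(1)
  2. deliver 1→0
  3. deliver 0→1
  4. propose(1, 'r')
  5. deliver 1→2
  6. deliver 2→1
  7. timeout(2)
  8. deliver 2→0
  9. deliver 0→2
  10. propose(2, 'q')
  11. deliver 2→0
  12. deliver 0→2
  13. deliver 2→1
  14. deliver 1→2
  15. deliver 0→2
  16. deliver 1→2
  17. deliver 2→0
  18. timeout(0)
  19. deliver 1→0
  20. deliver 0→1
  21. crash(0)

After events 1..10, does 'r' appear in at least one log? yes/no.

no

[1] timeout(1) → N1(cand b4 [-])
[2] deliver 1→0 → N0(foll b4 [-])
[3] deliver 0→1 → N1(lead b4 [-])
[4] propose(1,'r') → ∅
[5] deliver 1→2 → N2(foll b4 [-])
[6] deliver 2→1 → ∅
[7] timeout(2) → N2(cand b8 [-])
[8] deliver 2→0 → N0(foll b8 [-])
[9] deliver 0→2 → N2(lead b8 [-])
[10] propose(2,'q') → ∅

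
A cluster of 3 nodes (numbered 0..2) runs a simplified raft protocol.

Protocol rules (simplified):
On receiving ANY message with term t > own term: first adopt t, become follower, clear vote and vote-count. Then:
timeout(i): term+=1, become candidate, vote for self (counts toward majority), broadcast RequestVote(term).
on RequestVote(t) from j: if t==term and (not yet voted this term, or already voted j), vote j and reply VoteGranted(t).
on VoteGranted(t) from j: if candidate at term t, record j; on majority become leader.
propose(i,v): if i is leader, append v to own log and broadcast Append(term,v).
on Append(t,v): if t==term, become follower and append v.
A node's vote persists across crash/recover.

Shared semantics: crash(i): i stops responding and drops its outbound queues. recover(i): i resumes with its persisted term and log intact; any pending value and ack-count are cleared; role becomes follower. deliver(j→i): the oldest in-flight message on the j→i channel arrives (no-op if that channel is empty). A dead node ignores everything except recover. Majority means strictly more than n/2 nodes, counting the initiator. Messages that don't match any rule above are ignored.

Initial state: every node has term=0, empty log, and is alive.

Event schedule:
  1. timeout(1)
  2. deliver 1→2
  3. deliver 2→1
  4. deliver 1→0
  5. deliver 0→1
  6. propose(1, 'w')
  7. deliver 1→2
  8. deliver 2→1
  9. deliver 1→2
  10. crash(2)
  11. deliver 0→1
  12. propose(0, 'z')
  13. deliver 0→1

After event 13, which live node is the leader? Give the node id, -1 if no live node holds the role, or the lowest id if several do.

1

[1] timeout(1) → N1(cand t1 [-])
[2] deliver 1→2 → N2(foll t1 [-])
[3] deliver 2→1 → N1(lead t1 [-])
[4] deliver 1→0 → N0(foll t1 [-])
[5] deliver 0→1 → ∅
[6] propose(1,'w') → N1(lead t1 [w])
[7] deliver 1→2 → N2(foll t1 [w])
[8] deliver 2→1 → ∅
[9] deliver 1→2 → ∅
[10] crash(2) → N2(✗foll t1 [w])
[11] deliver 0→1 → ∅
[12] propose(0,'z') → ∅
[13] deliver 0→1 → ∅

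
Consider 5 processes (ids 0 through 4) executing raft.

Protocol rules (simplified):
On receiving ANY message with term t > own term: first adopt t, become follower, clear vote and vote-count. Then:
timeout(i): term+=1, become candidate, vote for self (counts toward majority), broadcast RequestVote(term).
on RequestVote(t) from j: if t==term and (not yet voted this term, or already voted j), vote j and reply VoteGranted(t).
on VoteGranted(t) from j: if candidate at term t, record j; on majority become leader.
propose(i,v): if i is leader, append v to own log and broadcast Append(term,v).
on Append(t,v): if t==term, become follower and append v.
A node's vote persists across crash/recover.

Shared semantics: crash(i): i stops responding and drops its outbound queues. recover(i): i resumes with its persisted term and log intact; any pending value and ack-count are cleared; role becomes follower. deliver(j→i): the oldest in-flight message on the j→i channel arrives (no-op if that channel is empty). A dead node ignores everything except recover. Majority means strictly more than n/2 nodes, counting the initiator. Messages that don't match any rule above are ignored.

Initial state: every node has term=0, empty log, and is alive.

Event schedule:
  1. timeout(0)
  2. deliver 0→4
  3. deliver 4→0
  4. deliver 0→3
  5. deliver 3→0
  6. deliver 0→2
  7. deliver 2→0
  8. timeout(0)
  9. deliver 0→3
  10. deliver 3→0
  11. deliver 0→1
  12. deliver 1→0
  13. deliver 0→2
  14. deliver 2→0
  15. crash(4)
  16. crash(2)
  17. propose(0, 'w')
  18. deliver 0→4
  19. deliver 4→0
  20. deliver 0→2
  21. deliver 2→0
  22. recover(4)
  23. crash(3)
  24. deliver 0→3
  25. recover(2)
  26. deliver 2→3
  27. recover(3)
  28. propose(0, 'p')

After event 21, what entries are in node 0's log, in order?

e1 timeout(0): 0[cand,t=1,-]
e2 deliver 0→4: 4[foll,t=1,-]
e3 deliver 4→0: ·
e4 deliver 0→3: 3[foll,t=1,-]
e5 deliver 3→0: 0[lead,t=1,-]
e6 deliver 0→2: 2[foll,t=1,-]
e7 deliver 2→0: ·
e8 timeout(0): 0[cand,t=2,-]
e9 deliver 0→3: 3[foll,t=2,-]
e10 deliver 3→0: ·
e11 deliver 0→1: 1[foll,t=1,-]
e12 deliver 1→0: ·
e13 deliver 0→2: 2[foll,t=2,-]
e14 deliver 2→0: 0[lead,t=2,-]
e15 crash(4): 4[✗foll,t=1,-]
e16 crash(2): 2[✗foll,t=2,-]
e17 propose(0,'w'): 0[lead,t=2,w]
e18 deliver 0→4: ·
e19 deliver 4→0: ·
e20 deliver 0→2: ·
e21 deliver 2→0: ·

w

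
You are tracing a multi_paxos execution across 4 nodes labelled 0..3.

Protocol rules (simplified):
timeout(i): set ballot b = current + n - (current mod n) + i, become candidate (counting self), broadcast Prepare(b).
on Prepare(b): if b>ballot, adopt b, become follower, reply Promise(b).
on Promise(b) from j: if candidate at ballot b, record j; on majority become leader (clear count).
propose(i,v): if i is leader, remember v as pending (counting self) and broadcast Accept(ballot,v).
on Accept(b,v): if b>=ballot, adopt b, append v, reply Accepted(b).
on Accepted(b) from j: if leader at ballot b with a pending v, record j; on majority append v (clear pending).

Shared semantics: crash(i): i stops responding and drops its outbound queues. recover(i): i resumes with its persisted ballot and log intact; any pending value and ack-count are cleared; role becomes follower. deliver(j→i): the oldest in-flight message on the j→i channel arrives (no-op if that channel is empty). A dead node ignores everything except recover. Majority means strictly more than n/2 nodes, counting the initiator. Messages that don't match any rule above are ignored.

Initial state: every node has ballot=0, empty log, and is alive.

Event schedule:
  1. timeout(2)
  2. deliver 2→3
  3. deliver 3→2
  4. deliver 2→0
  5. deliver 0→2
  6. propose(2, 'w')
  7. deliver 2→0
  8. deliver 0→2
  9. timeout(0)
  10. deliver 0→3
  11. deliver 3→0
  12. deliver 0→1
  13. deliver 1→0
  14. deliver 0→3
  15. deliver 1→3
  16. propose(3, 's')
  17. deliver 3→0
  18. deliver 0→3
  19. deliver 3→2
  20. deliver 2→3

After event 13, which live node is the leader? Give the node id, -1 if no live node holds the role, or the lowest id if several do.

step 1 timeout(2): 2={cand,b=6,log=-}
step 2 deliver 2→3: 3={foll,b=6,log=-}
step 3 deliver 3→2: —
step 4 deliver 2→0: 0={foll,b=6,log=-}
step 5 deliver 0→2: 2={lead,b=6,log=-}
step 6 propose(2,'w'): —
step 7 deliver 2→0: 0={foll,b=6,log=w}
step 8 deliver 0→2: —
step 9 timeout(0): 0={cand,b=8,log=w}
step 10 deliver 0→3: 3={foll,b=8,log=-}
step 11 deliver 3→0: —
step 12 deliver 0→1: 1={foll,b=8,log=-}
step 13 deliver 1→0: 0={lead,b=8,log=w}

0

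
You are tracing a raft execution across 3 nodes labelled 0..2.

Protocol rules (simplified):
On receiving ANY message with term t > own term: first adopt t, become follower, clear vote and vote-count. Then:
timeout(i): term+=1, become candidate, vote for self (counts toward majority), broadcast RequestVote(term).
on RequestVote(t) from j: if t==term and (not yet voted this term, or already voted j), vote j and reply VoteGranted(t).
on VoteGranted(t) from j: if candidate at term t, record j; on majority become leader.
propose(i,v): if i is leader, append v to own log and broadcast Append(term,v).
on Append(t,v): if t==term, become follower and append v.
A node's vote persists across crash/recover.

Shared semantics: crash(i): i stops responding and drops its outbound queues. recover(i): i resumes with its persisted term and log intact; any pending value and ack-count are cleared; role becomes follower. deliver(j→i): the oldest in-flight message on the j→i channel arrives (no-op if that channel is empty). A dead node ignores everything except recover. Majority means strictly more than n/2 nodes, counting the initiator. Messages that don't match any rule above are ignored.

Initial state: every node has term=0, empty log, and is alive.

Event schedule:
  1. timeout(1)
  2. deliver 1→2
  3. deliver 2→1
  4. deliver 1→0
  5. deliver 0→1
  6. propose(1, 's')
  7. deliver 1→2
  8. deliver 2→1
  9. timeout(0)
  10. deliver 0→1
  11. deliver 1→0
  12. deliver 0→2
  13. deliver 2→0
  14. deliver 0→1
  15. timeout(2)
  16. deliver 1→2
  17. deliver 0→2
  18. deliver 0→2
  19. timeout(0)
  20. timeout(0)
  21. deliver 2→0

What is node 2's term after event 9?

[1] timeout(1) → N1(cand t1 [-])
[2] deliver 1→2 → N2(foll t1 [-])
[3] deliver 2→1 → N1(lead t1 [-])
[4] deliver 1→0 → N0(foll t1 [-])
[5] deliver 0→1 → ∅
[6] propose(1,'s') → N1(lead t1 [s])
[7] deliver 1→2 → N2(foll t1 [s])
[8] deliver 2→1 → ∅
[9] timeout(0) → N0(cand t2 [-])

1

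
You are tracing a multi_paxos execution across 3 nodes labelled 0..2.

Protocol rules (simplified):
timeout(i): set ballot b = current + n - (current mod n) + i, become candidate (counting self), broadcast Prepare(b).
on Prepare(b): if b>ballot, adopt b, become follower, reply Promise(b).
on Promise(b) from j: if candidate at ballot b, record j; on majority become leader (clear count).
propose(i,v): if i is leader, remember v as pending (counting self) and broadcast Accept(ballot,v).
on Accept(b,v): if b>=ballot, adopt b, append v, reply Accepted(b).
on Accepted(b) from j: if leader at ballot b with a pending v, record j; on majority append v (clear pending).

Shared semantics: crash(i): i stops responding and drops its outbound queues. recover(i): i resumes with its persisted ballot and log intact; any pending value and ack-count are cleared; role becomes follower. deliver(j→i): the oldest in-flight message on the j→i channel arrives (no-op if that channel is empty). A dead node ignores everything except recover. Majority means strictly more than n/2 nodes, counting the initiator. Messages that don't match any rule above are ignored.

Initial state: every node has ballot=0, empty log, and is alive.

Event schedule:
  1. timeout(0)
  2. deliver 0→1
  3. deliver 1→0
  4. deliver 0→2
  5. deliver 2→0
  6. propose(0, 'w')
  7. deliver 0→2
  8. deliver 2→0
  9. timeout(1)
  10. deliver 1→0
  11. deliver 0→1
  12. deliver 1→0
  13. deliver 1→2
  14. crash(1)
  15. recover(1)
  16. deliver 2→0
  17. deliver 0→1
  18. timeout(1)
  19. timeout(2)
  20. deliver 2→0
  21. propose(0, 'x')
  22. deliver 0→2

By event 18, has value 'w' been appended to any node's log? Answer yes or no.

1. timeout(0):  <0:cand b3 ->
2. deliver 0→1:  <1:foll b3 ->
3. deliver 1→0:  <0:lead b3 ->
4. deliver 0→2:  <2:foll b3 ->
5. deliver 2→0:  nop
6. propose(0,'w'):  nop
7. deliver 0→2:  <2:foll b3 w>
8. deliver 2→0:  <0:lead b3 w>
9. timeout(1):  <1:cand b7 ->
10. deliver 1→0:  <0:foll b7 w>
11. deliver 0→1:  nop
12. deliver 1→0:  nop
13. deliver 1→2:  <2:foll b7 w>
14. crash(1):  <1:✗cand b7 ->
15. recover(1):  <1:foll b7 ->
16. deliver 2→0:  nop
17. deliver 0→1:  nop
18. timeout(1):  <1:cand b10 ->

yes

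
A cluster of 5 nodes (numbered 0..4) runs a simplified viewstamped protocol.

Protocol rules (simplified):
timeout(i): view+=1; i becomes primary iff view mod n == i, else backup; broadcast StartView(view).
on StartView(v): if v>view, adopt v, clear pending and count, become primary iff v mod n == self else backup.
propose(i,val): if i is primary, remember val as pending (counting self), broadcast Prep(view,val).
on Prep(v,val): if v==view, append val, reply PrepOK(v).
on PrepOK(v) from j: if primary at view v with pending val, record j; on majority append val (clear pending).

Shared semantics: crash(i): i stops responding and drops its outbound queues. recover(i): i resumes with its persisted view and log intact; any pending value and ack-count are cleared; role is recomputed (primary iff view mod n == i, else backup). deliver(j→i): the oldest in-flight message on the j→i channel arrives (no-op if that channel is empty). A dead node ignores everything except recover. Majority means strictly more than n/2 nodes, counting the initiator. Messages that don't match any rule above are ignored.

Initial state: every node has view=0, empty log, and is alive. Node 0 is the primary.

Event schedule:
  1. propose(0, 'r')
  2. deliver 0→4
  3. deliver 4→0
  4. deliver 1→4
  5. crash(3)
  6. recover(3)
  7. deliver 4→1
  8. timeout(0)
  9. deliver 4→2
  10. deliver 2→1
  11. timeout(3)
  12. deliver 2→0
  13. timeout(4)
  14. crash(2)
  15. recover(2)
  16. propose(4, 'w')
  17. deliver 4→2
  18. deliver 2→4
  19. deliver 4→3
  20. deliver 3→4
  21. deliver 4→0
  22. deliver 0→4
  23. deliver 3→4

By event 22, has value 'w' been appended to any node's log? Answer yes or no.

no

e1 propose(0,'r'): ·
e2 deliver 0→4: 4[back,v=0,r]
e3 deliver 4→0: ·
e4 deliver 1→4: ·
e5 crash(3): 3[✗back,v=0,-]
e6 recover(3): 3[back,v=0,-]
e7 deliver 4→1: ·
e8 timeout(0): 0[back,v=1,-]
e9 deliver 4→2: ·
e10 deliver 2→1: ·
e11 timeout(3): 3[back,v=1,-]
e12 deliver 2→0: ·
e13 timeout(4): 4[back,v=1,r]
e14 crash(2): 2[✗back,v=0,-]
e15 recover(2): 2[back,v=0,-]
e16 propose(4,'w'): ·
e17 deliver 4→2: 2[back,v=1,-]
e18 deliver 2→4: ·
e19 deliver 4→3: ·
e20 deliver 3→4: ·
e21 deliver 4→0: ·
e22 deliver 0→4: ·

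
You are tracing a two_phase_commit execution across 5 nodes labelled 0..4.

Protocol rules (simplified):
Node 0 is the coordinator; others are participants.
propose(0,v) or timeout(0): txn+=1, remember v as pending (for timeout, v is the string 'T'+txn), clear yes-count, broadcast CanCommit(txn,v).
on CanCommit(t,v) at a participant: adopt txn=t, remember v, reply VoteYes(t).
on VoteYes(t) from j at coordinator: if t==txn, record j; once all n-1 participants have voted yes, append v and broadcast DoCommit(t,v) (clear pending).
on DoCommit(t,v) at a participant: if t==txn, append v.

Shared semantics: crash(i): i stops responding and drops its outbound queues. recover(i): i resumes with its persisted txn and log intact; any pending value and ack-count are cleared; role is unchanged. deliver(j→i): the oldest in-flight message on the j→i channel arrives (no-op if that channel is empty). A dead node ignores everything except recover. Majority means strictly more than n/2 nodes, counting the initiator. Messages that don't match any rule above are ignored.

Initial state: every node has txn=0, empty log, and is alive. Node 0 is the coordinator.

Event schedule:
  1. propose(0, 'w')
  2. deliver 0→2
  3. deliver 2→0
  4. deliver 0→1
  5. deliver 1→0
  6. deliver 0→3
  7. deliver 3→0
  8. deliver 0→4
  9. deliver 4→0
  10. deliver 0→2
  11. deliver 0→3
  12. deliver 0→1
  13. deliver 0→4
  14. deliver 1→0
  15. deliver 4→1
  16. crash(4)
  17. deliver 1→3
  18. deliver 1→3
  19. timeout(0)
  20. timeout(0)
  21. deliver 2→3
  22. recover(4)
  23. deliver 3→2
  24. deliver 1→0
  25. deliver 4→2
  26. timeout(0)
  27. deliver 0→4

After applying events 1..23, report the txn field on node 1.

e1 propose(0,'w'): 0[coor,t=1,-]
e2 deliver 0→2: 2[part,t=1,-]
e3 deliver 2→0: ·
e4 deliver 0→1: 1[part,t=1,-]
e5 deliver 1→0: ·
e6 deliver 0→3: 3[part,t=1,-]
e7 deliver 3→0: ·
e8 deliver 0→4: 4[part,t=1,-]
e9 deliver 4→0: 0[coor,t=1,w]
e10 deliver 0→2: 2[part,t=1,w]
e11 deliver 0→3: 3[part,t=1,w]
e12 deliver 0→1: 1[part,t=1,w]
e13 deliver 0→4: 4[part,t=1,w]
e14 deliver 1→0: ·
e15 deliver 4→1: ·
e16 crash(4): 4[✗part,t=1,w]
e17 deliver 1→3: ·
e18 deliver 1→3: ·
e19 timeout(0): 0[coor,t=2,w]
e20 timeout(0): 0[coor,t=3,w]
e21 deliver 2→3: ·
e22 recover(4): 4[part,t=1,w]
e23 deliver 3→2: ·

1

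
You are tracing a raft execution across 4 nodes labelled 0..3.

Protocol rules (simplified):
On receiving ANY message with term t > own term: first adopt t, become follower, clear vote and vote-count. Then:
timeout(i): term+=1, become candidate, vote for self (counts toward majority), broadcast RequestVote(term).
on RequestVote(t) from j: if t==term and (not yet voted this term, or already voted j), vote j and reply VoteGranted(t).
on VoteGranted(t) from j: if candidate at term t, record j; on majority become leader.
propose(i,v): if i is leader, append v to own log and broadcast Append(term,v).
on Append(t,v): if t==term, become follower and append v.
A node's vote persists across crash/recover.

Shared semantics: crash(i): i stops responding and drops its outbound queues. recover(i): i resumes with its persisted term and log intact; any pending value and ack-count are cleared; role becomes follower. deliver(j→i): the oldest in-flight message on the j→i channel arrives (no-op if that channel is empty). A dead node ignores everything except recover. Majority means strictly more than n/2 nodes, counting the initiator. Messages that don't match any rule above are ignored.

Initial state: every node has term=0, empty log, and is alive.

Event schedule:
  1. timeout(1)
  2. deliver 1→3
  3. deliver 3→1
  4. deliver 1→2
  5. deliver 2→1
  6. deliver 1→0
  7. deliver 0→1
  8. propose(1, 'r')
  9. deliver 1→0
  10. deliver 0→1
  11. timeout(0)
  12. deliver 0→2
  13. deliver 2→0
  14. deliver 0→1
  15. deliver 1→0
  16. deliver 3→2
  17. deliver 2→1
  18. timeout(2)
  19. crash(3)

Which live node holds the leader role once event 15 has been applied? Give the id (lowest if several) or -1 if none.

[1] timeout(1) → N1(cand t1 [-])
[2] deliver 1→3 → N3(foll t1 [-])
[3] deliver 3→1 → ∅
[4] deliver 1→2 → N2(foll t1 [-])
[5] deliver 2→1 → N1(lead t1 [-])
[6] deliver 1→0 → N0(foll t1 [-])
[7] deliver 0→1 → ∅
[8] propose(1,'r') → N1(lead t1 [r])
[9] deliver 1→0 → N0(foll t1 [r])
[10] deliver 0→1 → ∅
[11] timeout(0) → N0(cand t2 [r])
[12] deliver 0→2 → N2(foll t2 [-])
[13] deliver 2→0 → ∅
[14] deliver 0→1 → N1(foll t2 [r])
[15] deliver 1→0 → N0(lead t2 [r])

0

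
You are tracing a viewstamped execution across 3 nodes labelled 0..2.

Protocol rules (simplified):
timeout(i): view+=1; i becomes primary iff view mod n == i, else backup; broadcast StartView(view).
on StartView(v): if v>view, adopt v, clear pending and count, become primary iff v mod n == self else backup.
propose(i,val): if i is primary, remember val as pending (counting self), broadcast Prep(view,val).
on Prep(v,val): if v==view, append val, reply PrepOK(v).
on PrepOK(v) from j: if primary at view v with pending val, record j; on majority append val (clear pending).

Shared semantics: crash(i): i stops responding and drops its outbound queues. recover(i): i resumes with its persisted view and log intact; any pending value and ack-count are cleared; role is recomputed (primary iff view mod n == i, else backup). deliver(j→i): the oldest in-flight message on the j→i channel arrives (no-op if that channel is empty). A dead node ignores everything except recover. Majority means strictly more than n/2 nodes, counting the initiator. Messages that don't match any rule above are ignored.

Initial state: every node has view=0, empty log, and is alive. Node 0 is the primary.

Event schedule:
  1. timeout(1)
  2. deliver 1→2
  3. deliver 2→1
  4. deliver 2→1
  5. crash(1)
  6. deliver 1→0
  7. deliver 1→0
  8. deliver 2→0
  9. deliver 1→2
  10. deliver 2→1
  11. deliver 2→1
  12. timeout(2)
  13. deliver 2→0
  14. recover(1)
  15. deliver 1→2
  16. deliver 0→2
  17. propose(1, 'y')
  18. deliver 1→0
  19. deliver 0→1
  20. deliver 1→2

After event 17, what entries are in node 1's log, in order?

after 1 — timeout(1): n1:prim/v1/[-]
after 2 — deliver 1→2: n2:back/v1/[-]
after 3 — deliver 2→1: ·
after 4 — deliver 2→1: ·
after 5 — crash(1): n1:✗prim/v1/[-]
after 6 — deliver 1→0: ·
after 7 — deliver 1→0: ·
after 8 — deliver 2→0: ·
after 9 — deliver 1→2: ·
after 10 — deliver 2→1: ·
after 11 — deliver 2→1: ·
after 12 — timeout(2): n2:prim/v2/[-]
after 13 — deliver 2→0: n0:back/v2/[-]
after 14 — recover(1): n1:prim/v1/[-]
after 15 — deliver 1→2: ·
after 16 — deliver 0→2: ·
after 17 — propose(1,'y'): ·

empty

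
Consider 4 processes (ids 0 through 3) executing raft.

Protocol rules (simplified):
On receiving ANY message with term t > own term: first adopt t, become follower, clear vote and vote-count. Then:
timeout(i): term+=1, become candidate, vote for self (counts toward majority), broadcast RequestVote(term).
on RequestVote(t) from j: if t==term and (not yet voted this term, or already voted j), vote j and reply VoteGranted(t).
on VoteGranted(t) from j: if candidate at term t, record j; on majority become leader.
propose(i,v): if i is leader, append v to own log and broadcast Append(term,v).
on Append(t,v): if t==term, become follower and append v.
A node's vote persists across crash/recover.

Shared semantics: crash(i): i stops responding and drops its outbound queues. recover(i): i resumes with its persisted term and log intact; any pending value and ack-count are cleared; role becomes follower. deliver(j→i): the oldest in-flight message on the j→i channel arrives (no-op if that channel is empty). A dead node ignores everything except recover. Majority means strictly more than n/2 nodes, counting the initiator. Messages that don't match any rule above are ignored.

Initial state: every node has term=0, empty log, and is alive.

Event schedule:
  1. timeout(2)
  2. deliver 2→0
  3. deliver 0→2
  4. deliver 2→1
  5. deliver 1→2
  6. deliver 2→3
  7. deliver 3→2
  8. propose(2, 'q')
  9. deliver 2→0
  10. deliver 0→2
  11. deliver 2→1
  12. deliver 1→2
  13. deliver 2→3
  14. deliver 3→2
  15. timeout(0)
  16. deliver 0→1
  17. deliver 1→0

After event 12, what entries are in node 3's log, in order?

after 1 — timeout(2): n2:cand/t1/[-]
after 2 — deliver 2→0: n0:foll/t1/[-]
after 3 — deliver 0→2: ·
after 4 — deliver 2→1: n1:foll/t1/[-]
after 5 — deliver 1→2: n2:lead/t1/[-]
after 6 — deliver 2→3: n3:foll/t1/[-]
after 7 — deliver 3→2: ·
after 8 — propose(2,'q'): n2:lead/t1/[q]
after 9 — deliver 2→0: n0:foll/t1/[q]
after 10 — deliver 0→2: ·
after 11 — deliver 2→1: n1:foll/t1/[q]
after 12 — deliver 1→2: ·

empty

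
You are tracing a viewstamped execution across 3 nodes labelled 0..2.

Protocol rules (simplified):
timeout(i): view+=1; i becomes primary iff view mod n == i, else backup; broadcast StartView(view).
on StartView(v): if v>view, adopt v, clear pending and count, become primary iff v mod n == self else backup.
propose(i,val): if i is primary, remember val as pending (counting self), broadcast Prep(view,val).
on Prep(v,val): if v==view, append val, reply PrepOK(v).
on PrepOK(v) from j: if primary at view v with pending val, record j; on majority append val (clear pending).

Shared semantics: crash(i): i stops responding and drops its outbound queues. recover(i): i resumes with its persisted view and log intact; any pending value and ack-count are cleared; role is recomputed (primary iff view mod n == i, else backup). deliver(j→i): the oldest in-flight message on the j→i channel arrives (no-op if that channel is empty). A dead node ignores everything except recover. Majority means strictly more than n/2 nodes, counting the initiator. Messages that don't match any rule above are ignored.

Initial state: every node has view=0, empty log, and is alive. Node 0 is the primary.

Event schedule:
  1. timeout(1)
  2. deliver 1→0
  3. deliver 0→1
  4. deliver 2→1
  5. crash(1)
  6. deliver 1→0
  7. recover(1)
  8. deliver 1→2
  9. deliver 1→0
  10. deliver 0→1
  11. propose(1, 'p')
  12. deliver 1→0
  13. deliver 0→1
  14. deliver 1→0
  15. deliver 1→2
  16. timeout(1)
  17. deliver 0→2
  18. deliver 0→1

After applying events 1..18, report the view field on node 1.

1. timeout(1):  <1:prim v1 ->
2. deliver 1→0:  <0:back v1 ->
3. deliver 0→1:  nop
4. deliver 2→1:  nop
5. crash(1):  <1:✗prim v1 ->
6. deliver 1→0:  nop
7. recover(1):  <1:prim v1 ->
8. deliver 1→2:  nop
9. deliver 1→0:  nop
10. deliver 0→1:  nop
11. propose(1,'p'):  nop
12. deliver 1→0:  <0:back v1 p>
13. deliver 0→1:  <1:prim v1 p>
14. deliver 1→0:  nop
15. deliver 1→2:  nop
16. timeout(1):  <1:back v2 p>
17. deliver 0→2:  nop
18. deliver 0→1:  nop

2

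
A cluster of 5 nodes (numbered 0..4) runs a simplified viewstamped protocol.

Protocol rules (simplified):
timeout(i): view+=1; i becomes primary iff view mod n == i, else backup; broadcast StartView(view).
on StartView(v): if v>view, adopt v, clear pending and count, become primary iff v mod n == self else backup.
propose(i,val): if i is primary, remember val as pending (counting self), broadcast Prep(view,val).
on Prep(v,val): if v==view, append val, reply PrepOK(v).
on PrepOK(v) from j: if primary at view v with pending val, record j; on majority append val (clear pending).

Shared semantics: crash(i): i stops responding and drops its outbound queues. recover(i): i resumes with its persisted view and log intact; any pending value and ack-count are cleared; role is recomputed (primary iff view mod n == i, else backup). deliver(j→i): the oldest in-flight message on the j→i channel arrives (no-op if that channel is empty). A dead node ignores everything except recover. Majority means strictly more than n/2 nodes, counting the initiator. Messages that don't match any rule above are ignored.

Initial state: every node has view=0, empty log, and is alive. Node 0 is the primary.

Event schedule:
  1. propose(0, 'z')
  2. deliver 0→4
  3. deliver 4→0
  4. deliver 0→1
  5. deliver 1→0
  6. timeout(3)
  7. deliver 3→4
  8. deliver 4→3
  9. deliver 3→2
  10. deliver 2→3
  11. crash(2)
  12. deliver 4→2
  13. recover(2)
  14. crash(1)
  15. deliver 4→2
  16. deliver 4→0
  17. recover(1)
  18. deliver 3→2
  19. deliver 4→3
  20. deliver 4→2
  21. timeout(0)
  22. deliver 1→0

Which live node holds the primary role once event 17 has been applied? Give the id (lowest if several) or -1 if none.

0

after 1 — propose(0,'z'): ·
after 2 — deliver 0→4: n4:back/v0/[z]
after 3 — deliver 4→0: ·
after 4 — deliver 0→1: n1:back/v0/[z]
after 5 — deliver 1→0: n0:prim/v0/[z]
after 6 — timeout(3): n3:back/v1/[-]
after 7 — deliver 3→4: n4:back/v1/[z]
after 8 — deliver 4→3: ·
after 9 — deliver 3→2: n2:back/v1/[-]
after 10 — deliver 2→3: ·
after 11 — crash(2): n2:✗back/v1/[-]
after 12 — deliver 4→2: ·
after 13 — recover(2): n2:back/v1/[-]
after 14 — crash(1): n1:✗back/v0/[z]
after 15 — deliver 4→2: ·
after 16 — deliver 4→0: ·
after 17 — recover(1): n1:back/v0/[z]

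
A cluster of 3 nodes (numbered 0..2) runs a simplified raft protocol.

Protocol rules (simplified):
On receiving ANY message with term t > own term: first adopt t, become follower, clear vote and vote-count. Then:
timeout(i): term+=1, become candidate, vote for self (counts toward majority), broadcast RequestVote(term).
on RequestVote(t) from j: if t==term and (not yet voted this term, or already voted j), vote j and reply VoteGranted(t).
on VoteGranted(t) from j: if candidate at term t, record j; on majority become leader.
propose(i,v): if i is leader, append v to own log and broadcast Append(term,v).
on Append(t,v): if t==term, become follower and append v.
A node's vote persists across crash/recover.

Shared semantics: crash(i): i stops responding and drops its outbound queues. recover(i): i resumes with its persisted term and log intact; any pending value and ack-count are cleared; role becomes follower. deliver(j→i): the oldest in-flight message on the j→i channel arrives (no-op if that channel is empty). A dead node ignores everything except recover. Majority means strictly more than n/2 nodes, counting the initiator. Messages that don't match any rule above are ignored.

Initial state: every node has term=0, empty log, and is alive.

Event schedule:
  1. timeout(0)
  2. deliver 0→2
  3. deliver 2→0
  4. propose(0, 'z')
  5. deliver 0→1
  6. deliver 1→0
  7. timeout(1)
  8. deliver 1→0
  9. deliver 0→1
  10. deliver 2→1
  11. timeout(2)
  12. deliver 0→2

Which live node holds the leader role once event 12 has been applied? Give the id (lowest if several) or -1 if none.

after 1 — timeout(0): n0:cand/t1/[-]
after 2 — deliver 0→2: n2:foll/t1/[-]
after 3 — deliver 2→0: n0:lead/t1/[-]
after 4 — propose(0,'z'): n0:lead/t1/[z]
after 5 — deliver 0→1: n1:foll/t1/[-]
after 6 — deliver 1→0: ·
after 7 — timeout(1): n1:cand/t2/[-]
after 8 — deliver 1→0: n0:foll/t2/[z]
after 9 — deliver 0→1: ·
after 10 — deliver 2→1: ·
after 11 — timeout(2): n2:cand/t2/[-]
after 12 — deliver 0→2: ·

-1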